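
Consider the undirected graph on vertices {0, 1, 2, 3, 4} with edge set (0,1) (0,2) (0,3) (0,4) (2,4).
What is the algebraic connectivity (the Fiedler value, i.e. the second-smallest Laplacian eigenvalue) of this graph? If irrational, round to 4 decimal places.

1

With the vertex order [0, 1, 2, 3, 4], the degrees are [4, 1, 2, 1, 2], giving D = diag(4, 1, 2, 1, 2) and L = D - A. The sorted Laplacian eigenvalues are [0, 1, 1, 3, 5]; the algebraic connectivity is the second entry, 1. There is one zero in the spectrum, matching the 1 component.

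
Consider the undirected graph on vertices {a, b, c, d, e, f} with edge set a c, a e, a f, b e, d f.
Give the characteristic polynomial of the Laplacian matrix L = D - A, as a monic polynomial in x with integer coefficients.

Reading degrees in the order [a, b, c, d, e, f] gives [3, 1, 1, 1, 2, 2]; set D = diag(3, 1, 1, 1, 2, 2) and form L = D - A. L has integer entries, so p(x) = det(xI - L) has integer coefficients. Expanding the determinant yields x^6 - 10x^5 + 35x^4 - 52x^3 + 31x^2 - 6x. Since p(0) = det(-L) = 0, x divides p(x).

x^6 - 10x^5 + 35x^4 - 52x^3 + 31x^2 - 6x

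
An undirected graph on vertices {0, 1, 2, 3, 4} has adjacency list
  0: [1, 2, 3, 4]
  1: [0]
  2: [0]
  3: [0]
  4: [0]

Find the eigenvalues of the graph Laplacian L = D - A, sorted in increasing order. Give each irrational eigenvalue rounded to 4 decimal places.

[0, 1, 1, 1, 5]

Each diagonal entry of L is the vertex degree and each off-diagonal entry is -1 where an edge is present, 0 otherwise; in the order [0, 1, 2, 3, 4] the diagonal is [4, 1, 1, 1, 1]. Since every row of L sums to 0, the all-ones vector is in the kernel and 0 is an eigenvalue. There is one zero in the spectrum, matching the 1 component.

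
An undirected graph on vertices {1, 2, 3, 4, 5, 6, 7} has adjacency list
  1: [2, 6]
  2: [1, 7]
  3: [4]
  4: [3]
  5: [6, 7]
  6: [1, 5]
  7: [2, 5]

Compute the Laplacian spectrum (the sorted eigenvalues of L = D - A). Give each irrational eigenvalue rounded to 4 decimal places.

[0, 0, 1.3820, 1.3820, 2, 3.6180, 3.6180]

Reading degrees in the order [1, 2, 3, 4, 5, 6, 7] gives [2, 2, 1, 1, 2, 2, 2]; set D = diag(2, 2, 1, 1, 2, 2, 2) and form L = D - A. The multiplicity of 0 as a Laplacian eigenvalue equals the number of connected components. The 2 zero eigenvalues correspond to the 2 connected components.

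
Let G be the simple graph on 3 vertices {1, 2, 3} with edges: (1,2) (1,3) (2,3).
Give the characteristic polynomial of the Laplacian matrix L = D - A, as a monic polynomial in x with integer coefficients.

x^3 - 6x^2 + 9x

Each diagonal entry of L is the vertex degree and each off-diagonal entry is -1 where an edge is present, 0 otherwise; in the order [1, 2, 3] the diagonal is [2, 2, 2]. The eigenvalues of L are [0, 3, 3]; the characteristic polynomial is the product of (x - lambda_i), which multiplies out to x^3 - 6x^2 + 9x. The coefficient of x^2 equals -trace(L) = -6, matching the sum of degrees. The eigenvalues sum to 6, which equals trace(L) = 2|E|. By the matrix-tree theorem the graph has (1/3) * product of the nonzero eigenvalues = 3 spanning trees.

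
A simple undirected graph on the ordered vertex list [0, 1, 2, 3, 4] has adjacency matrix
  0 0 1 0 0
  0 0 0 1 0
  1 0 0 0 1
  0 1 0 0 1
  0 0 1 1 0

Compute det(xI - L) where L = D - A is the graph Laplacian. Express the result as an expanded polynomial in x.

Reading degrees in the order [0, 1, 2, 3, 4] gives [1, 1, 2, 2, 2]; set D = diag(1, 1, 2, 2, 2) and form L = D - A. Computing det(xI - L) by cofactor expansion (or equivalently via sum-over-permutations) gives x^5 - 8x^4 + 21x^3 - 20x^2 + 5x. The coefficient of x^4 equals -trace(L) = -8, matching the sum of degrees. The eigenvalues sum to 8, which equals trace(L) = 2|E|.

x^5 - 8x^4 + 21x^3 - 20x^2 + 5x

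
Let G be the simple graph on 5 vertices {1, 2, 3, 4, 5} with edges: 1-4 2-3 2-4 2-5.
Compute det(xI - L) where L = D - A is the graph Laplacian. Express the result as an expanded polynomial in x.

x^5 - 8x^4 + 20x^3 - 18x^2 + 5x

Each diagonal entry of L is the vertex degree and each off-diagonal entry is -1 where an edge is present, 0 otherwise; in the order [1, 2, 3, 4, 5] the diagonal is [1, 3, 1, 2, 1]. Computing det(xI - L) by cofactor expansion (or equivalently via sum-over-permutations) gives x^5 - 8x^4 + 20x^3 - 18x^2 + 5x. The coefficient of x^4 equals -trace(L) = -8, matching the sum of degrees. The eigenvalues sum to 8, which equals trace(L) = 2|E|.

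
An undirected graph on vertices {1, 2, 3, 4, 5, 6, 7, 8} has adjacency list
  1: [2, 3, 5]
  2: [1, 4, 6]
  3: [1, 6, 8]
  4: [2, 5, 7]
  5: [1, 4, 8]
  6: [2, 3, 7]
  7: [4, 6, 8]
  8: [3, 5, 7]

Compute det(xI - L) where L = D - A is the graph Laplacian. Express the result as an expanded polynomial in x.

Each diagonal entry of L is the vertex degree and each off-diagonal entry is -1 where an edge is present, 0 otherwise; in the order [1, 2, 3, 4, 5, 6, 7, 8] the diagonal is [3, 3, 3, 3, 3, 3, 3, 3]. The eigenvalues of L are [0, 2, 2, 2, 4, 4, 4, 6]; the characteristic polynomial is the product of (x - lambda_i), which multiplies out to x^8 - 24x^7 + 240x^6 - 1296x^5 + 4080x^4 - 7488x^3 + 7424x^2 - 3072x. Since p(0) = det(-L) = 0, x divides p(x). There is one zero in the spectrum, matching the 1 component.

x^8 - 24x^7 + 240x^6 - 1296x^5 + 4080x^4 - 7488x^3 + 7424x^2 - 3072x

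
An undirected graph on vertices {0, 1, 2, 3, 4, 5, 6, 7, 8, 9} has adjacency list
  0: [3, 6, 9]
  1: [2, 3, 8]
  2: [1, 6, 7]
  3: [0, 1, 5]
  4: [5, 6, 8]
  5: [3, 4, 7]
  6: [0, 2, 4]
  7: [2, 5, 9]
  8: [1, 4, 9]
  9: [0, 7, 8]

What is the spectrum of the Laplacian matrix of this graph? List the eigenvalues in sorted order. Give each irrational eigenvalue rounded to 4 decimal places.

Reading degrees in the order [0, 1, 2, 3, 4, 5, 6, 7, 8, 9] gives [3, 3, 3, 3, 3, 3, 3, 3, 3, 3]; set D = diag(3, 3, 3, 3, 3, 3, 3, 3, 3, 3) and form L = D - A. L is symmetric positive semidefinite, so every eigenvalue is real and nonnegative. The single zero eigenvalue shows the graph is connected. The largest eigenvalue, 5, is at most the vertex count 10.

[0, 2, 2, 2, 2, 2, 5, 5, 5, 5]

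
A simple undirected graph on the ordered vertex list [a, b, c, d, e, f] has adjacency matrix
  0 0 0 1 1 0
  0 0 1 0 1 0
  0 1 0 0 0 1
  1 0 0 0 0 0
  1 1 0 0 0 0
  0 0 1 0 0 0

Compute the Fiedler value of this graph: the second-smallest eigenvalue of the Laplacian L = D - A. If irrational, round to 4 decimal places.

0.2679

Each diagonal entry of L is the vertex degree and each off-diagonal entry is -1 where an edge is present, 0 otherwise; in the order [a, b, c, d, e, f] the diagonal is [2, 2, 2, 1, 2, 1]. Computing the eigenvalues of L and sorting gives [0, 0.2679, 1, 2, 3, 3.7321]. The Fiedler value lambda_2 = 0.2679 is strictly positive, so the graph is connected. The largest eigenvalue, 3.7321, is at most the vertex count 6.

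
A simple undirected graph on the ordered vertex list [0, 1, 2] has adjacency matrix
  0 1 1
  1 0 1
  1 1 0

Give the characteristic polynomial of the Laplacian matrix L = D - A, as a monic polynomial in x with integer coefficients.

x^3 - 6x^2 + 9x

Reading degrees in the order [0, 1, 2] gives [2, 2, 2]; set D = diag(2, 2, 2) and form L = D - A. Computing det(xI - L) by cofactor expansion (or equivalently via sum-over-permutations) gives x^3 - 6x^2 + 9x. Since p(0) = det(-L) = 0, x divides p(x).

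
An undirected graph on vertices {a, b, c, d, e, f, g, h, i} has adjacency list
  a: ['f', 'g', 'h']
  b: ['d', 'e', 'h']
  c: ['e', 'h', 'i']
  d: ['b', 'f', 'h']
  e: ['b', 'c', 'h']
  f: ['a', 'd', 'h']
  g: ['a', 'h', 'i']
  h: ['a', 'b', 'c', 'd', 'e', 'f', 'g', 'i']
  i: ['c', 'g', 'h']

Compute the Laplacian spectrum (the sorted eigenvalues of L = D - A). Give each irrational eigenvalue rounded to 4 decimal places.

With the vertex order [a, b, c, d, e, f, g, h, i], the degrees are [3, 3, 3, 3, 3, 3, 3, 8, 3], giving D = diag(3, 3, 3, 3, 3, 3, 3, 8, 3) and L = D - A. Since every row of L sums to 0, the all-ones vector is in the kernel and 0 is an eigenvalue. The eigenvalues sum to 32, which equals trace(L) = 2|E|. The largest eigenvalue, 9, is at most the vertex count 9.

[0, 1.5858, 1.5858, 3, 3, 4.4142, 4.4142, 5, 9]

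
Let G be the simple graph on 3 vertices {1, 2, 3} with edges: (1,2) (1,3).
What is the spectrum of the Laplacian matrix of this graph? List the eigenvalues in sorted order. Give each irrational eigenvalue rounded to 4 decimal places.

[0, 1, 3]

Reading degrees in the order [1, 2, 3] gives [2, 1, 1]; set D = diag(2, 1, 1) and form L = D - A. L is symmetric positive semidefinite, so every eigenvalue is real and nonnegative.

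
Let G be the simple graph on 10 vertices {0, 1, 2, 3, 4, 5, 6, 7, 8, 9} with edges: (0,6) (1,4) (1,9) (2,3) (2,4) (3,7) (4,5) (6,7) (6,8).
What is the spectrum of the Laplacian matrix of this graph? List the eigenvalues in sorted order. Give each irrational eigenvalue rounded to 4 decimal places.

[0, 0.1172, 0.5188, 0.7586, 1, 1.6674, 2.3111, 3.0846, 4.1701, 4.3721]

Each diagonal entry of L is the vertex degree and each off-diagonal entry is -1 where an edge is present, 0 otherwise; in the order [0, 1, 2, 3, 4, 5, 6, 7, 8, 9] the diagonal is [1, 2, 2, 2, 3, 1, 3, 2, 1, 1]. Since every row of L sums to 0, the all-ones vector is in the kernel and 0 is an eigenvalue. The single zero eigenvalue shows the graph is connected.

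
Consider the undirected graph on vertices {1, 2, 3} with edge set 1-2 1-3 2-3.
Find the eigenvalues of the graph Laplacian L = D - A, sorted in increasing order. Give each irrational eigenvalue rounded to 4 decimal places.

[0, 3, 3]

Each diagonal entry of L is the vertex degree and each off-diagonal entry is -1 where an edge is present, 0 otherwise; in the order [1, 2, 3] the diagonal is [2, 2, 2]. Since every row of L sums to 0, the all-ones vector is in the kernel and 0 is an eigenvalue.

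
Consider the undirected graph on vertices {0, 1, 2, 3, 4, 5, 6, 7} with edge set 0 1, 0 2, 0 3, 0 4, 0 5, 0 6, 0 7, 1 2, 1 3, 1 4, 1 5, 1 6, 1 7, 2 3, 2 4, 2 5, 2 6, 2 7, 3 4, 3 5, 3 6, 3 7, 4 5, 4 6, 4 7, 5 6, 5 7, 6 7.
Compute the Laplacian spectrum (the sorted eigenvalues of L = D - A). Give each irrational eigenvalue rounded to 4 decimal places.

[0, 8, 8, 8, 8, 8, 8, 8]

Each diagonal entry of L is the vertex degree and each off-diagonal entry is -1 where an edge is present, 0 otherwise; in the order [0, 1, 2, 3, 4, 5, 6, 7] the diagonal is [7, 7, 7, 7, 7, 7, 7, 7]. Since every row of L sums to 0, the all-ones vector is in the kernel and 0 is an eigenvalue. The single zero eigenvalue shows the graph is connected. There is one zero in the spectrum, matching the 1 component.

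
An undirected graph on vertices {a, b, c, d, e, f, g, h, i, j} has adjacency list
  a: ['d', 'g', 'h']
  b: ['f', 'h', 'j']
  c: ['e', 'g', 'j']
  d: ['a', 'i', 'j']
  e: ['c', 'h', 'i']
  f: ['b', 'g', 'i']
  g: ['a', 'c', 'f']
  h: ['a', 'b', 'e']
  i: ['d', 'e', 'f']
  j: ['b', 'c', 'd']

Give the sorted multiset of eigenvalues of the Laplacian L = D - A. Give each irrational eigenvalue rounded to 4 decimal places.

Each diagonal entry of L is the vertex degree and each off-diagonal entry is -1 where an edge is present, 0 otherwise; in the order [a, b, c, d, e, f, g, h, i, j] the diagonal is [3, 3, 3, 3, 3, 3, 3, 3, 3, 3]. L is symmetric positive semidefinite, so every eigenvalue is real and nonnegative. The single zero eigenvalue shows the graph is connected. By the matrix-tree theorem the graph has (1/10) * product of the nonzero eigenvalues = 2000 spanning trees.

[0, 2, 2, 2, 2, 2, 5, 5, 5, 5]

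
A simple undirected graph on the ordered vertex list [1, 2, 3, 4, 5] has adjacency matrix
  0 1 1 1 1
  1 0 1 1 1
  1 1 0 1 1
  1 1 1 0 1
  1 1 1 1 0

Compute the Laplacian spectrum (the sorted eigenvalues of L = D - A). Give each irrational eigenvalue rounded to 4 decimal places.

With the vertex order [1, 2, 3, 4, 5], the degrees are [4, 4, 4, 4, 4], giving D = diag(4, 4, 4, 4, 4) and L = D - A. Diagonalising L (or applying a numerical eigensolver to the 5x5 matrix) gives the spectrum above. There is one zero in the spectrum, matching the 1 component.

[0, 5, 5, 5, 5]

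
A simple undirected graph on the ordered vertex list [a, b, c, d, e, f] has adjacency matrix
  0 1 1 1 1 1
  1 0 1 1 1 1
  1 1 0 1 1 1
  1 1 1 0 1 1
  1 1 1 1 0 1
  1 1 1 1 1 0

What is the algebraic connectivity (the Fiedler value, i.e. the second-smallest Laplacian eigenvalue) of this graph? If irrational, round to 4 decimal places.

Each diagonal entry of L is the vertex degree and each off-diagonal entry is -1 where an edge is present, 0 otherwise; in the order [a, b, c, d, e, f] the diagonal is [5, 5, 5, 5, 5, 5]. Computing the eigenvalues of L and sorting gives [0, 6, 6, 6, 6, 6]. The Fiedler value lambda_2 = 6 is strictly positive, so the graph is connected. The largest eigenvalue, 6, is at most the vertex count 6.

6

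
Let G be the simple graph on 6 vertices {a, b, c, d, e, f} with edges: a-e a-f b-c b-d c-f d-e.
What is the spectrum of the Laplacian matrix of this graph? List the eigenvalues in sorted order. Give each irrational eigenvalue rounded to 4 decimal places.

[0, 1, 1, 3, 3, 4]

Reading degrees in the order [a, b, c, d, e, f] gives [2, 2, 2, 2, 2, 2]; set D = diag(2, 2, 2, 2, 2, 2) and form L = D - A. Diagonalising L (or applying a numerical eigensolver to the 6x6 matrix) gives the spectrum above.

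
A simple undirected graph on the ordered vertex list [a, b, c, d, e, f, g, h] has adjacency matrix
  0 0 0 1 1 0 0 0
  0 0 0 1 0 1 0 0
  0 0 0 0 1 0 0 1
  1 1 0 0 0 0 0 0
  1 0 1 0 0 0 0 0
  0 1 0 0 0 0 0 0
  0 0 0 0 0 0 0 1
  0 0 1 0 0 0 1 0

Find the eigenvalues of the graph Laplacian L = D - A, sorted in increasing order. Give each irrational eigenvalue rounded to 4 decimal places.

[0, 0.1522, 0.5858, 1.2346, 2, 2.7654, 3.4142, 3.8478]

Reading degrees in the order [a, b, c, d, e, f, g, h] gives [2, 2, 2, 2, 2, 1, 1, 2]; set D = diag(2, 2, 2, 2, 2, 1, 1, 2) and form L = D - A. The multiplicity of 0 as a Laplacian eigenvalue equals the number of connected components. By the matrix-tree theorem the graph has (1/8) * product of the nonzero eigenvalues = 1 spanning tree. There is one zero in the spectrum, matching the 1 component.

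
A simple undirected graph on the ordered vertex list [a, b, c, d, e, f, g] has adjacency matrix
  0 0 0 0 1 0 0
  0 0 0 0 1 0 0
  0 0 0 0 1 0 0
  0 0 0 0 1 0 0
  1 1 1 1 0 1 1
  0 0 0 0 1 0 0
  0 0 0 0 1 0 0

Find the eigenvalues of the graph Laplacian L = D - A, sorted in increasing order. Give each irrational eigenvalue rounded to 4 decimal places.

With the vertex order [a, b, c, d, e, f, g], the degrees are [1, 1, 1, 1, 6, 1, 1], giving D = diag(1, 1, 1, 1, 6, 1, 1) and L = D - A. The multiplicity of 0 as a Laplacian eigenvalue equals the number of connected components. The eigenvalues sum to 12, which equals trace(L) = 2|E|.

[0, 1, 1, 1, 1, 1, 7]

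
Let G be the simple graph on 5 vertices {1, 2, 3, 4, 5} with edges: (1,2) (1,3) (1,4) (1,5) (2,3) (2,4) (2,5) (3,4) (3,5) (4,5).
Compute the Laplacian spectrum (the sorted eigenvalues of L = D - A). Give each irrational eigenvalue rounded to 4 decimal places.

[0, 5, 5, 5, 5]

With the vertex order [1, 2, 3, 4, 5], the degrees are [4, 4, 4, 4, 4], giving D = diag(4, 4, 4, 4, 4) and L = D - A. The multiplicity of 0 as a Laplacian eigenvalue equals the number of connected components. There is one zero in the spectrum, matching the 1 component. By the matrix-tree theorem the graph has (1/5) * product of the nonzero eigenvalues = 125 spanning trees.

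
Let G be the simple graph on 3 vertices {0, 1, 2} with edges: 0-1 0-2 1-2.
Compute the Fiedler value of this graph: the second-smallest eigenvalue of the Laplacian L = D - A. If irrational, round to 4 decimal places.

3

With the vertex order [0, 1, 2], the degrees are [2, 2, 2], giving D = diag(2, 2, 2) and L = D - A. The smallest Laplacian eigenvalue is always 0. The next one, lambda_2 = 3, measures how hard the graph is to disconnect: larger values mean better connectivity. There is one zero in the spectrum, matching the 1 component. By the matrix-tree theorem the graph has (1/3) * product of the nonzero eigenvalues = 3 spanning trees.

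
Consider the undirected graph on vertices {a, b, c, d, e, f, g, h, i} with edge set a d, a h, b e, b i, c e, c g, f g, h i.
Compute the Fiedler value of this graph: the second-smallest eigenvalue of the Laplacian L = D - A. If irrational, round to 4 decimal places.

0.1206

Reading degrees in the order [a, b, c, d, e, f, g, h, i] gives [2, 2, 2, 1, 2, 1, 2, 2, 2]; set D = diag(2, 2, 2, 1, 2, 1, 2, 2, 2) and form L = D - A. Computing the eigenvalues of L and sorting gives [0, 0.1206, 0.4679, 1, 1.6527, 2.3473, 3, 3.5321, 3.8794]. The Fiedler value lambda_2 = 0.1206 is strictly positive, so the graph is connected. The largest eigenvalue, 3.8794, is at most the vertex count 9.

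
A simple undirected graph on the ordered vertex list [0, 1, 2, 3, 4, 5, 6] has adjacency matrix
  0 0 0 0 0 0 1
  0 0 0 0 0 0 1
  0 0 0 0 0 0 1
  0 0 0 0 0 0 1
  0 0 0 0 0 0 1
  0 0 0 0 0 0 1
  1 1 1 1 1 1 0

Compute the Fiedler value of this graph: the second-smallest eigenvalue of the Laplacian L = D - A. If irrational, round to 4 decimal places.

1

With the vertex order [0, 1, 2, 3, 4, 5, 6], the degrees are [1, 1, 1, 1, 1, 1, 6], giving D = diag(1, 1, 1, 1, 1, 1, 6) and L = D - A. The smallest Laplacian eigenvalue is always 0. The next one, lambda_2 = 1, measures how hard the graph is to disconnect: larger values mean better connectivity. By the matrix-tree theorem the graph has (1/7) * product of the nonzero eigenvalues = 1 spanning tree.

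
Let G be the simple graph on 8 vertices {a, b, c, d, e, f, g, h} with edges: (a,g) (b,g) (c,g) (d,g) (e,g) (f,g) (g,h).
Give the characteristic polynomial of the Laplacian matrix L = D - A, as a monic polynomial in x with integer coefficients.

x^8 - 14x^7 + 63x^6 - 140x^5 + 175x^4 - 126x^3 + 49x^2 - 8x

Reading degrees in the order [a, b, c, d, e, f, g, h] gives [1, 1, 1, 1, 1, 1, 7, 1]; set D = diag(1, 1, 1, 1, 1, 1, 7, 1) and form L = D - A. L has integer entries, so p(x) = det(xI - L) has integer coefficients. Expanding the determinant yields x^8 - 14x^7 + 63x^6 - 140x^5 + 175x^4 - 126x^3 + 49x^2 - 8x. Since p(0) = det(-L) = 0, x divides p(x). By the matrix-tree theorem the graph has (1/8) * product of the nonzero eigenvalues = 1 spanning tree.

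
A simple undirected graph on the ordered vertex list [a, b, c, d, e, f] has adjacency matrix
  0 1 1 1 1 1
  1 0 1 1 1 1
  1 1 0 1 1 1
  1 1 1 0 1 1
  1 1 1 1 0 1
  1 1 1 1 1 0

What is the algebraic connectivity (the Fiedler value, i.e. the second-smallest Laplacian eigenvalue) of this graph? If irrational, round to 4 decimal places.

6

Each diagonal entry of L is the vertex degree and each off-diagonal entry is -1 where an edge is present, 0 otherwise; in the order [a, b, c, d, e, f] the diagonal is [5, 5, 5, 5, 5, 5]. Computing the eigenvalues of L and sorting gives [0, 6, 6, 6, 6, 6]. The Fiedler value lambda_2 = 6 is strictly positive, so the graph is connected. There is one zero in the spectrum, matching the 1 component.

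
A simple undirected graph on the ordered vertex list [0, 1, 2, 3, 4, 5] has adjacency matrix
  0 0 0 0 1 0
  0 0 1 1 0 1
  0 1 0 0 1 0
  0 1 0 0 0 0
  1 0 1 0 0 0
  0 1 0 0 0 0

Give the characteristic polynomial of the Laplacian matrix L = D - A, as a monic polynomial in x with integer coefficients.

With the vertex order [0, 1, 2, 3, 4, 5], the degrees are [1, 3, 2, 1, 2, 1], giving D = diag(1, 3, 2, 1, 2, 1) and L = D - A. L has integer entries, so p(x) = det(xI - L) has integer coefficients. Expanding the determinant yields x^6 - 10x^5 + 35x^4 - 52x^3 + 32x^2 - 6x. The coefficient of x^5 equals -trace(L) = -10, matching the sum of degrees. By the matrix-tree theorem the graph has (1/6) * product of the nonzero eigenvalues = 1 spanning tree. The eigenvalues sum to 10, which equals trace(L) = 2|E|.

x^6 - 10x^5 + 35x^4 - 52x^3 + 32x^2 - 6x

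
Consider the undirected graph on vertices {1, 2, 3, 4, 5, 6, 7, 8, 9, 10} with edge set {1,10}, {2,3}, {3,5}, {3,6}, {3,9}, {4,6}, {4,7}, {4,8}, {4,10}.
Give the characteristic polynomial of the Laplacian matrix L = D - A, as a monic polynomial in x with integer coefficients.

x^10 - 18x^9 + 130x^8 - 492x^7 + 1078x^6 - 1422x^5 + 1128x^4 - 514x^3 + 119x^2 - 10x

With the vertex order [1, 2, 3, 4, 5, 6, 7, 8, 9, 10], the degrees are [1, 1, 4, 4, 1, 2, 1, 1, 1, 2], giving D = diag(1, 1, 4, 4, 1, 2, 1, 1, 1, 2) and L = D - A. Computing det(xI - L) by cofactor expansion (or equivalently via sum-over-permutations) gives x^10 - 18x^9 + 130x^8 - 492x^7 + 1078x^6 - 1422x^5 + 1128x^4 - 514x^3 + 119x^2 - 10x. Since p(0) = det(-L) = 0, x divides p(x).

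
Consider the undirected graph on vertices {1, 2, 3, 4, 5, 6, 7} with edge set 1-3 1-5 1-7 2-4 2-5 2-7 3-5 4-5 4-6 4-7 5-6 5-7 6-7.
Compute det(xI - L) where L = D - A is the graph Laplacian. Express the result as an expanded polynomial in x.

x^7 - 26x^6 + 271x^5 - 1442x^4 + 4105x^3 - 5876x^2 + 3255x

Reading degrees in the order [1, 2, 3, 4, 5, 6, 7] gives [3, 3, 2, 4, 6, 3, 5]; set D = diag(3, 3, 2, 4, 6, 3, 5) and form L = D - A. L has integer entries, so p(x) = det(xI - L) has integer coefficients. Expanding the determinant yields x^7 - 26x^6 + 271x^5 - 1442x^4 + 4105x^3 - 5876x^2 + 3255x. Since p(0) = det(-L) = 0, x divides p(x). By the matrix-tree theorem the graph has (1/7) * product of the nonzero eigenvalues = 465 spanning trees.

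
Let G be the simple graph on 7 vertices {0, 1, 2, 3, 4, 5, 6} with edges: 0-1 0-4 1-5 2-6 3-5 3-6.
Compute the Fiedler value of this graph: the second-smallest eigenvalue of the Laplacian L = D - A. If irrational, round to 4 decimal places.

With the vertex order [0, 1, 2, 3, 4, 5, 6], the degrees are [2, 2, 1, 2, 1, 2, 2], giving D = diag(2, 2, 1, 2, 1, 2, 2) and L = D - A. The sorted Laplacian eigenvalues are [0, 0.1981, 0.7530, 1.5550, 2.4450, 3.2470, 3.8019]; the algebraic connectivity is the second entry, 0.1981.

0.1981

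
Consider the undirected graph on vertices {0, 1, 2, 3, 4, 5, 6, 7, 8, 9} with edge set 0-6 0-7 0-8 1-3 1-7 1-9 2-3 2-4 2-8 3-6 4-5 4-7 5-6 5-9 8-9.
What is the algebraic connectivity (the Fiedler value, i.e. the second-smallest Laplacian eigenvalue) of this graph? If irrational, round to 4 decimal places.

Each diagonal entry of L is the vertex degree and each off-diagonal entry is -1 where an edge is present, 0 otherwise; in the order [0, 1, 2, 3, 4, 5, 6, 7, 8, 9] the diagonal is [3, 3, 3, 3, 3, 3, 3, 3, 3, 3]. The sorted Laplacian eigenvalues are [0, 2, 2, 2, 2, 2, 5, 5, 5, 5]; the algebraic connectivity is the second entry, 2.

2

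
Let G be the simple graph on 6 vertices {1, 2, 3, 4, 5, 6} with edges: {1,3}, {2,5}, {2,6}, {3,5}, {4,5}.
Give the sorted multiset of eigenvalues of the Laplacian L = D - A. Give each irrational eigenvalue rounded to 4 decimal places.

With the vertex order [1, 2, 3, 4, 5, 6], the degrees are [1, 2, 2, 1, 3, 1], giving D = diag(1, 2, 2, 1, 3, 1) and L = D - A. L is symmetric positive semidefinite, so every eigenvalue is real and nonnegative. The single zero eigenvalue shows the graph is connected. The eigenvalues sum to 10, which equals trace(L) = 2|E|.

[0, 0.3820, 0.6972, 2, 2.6180, 4.3028]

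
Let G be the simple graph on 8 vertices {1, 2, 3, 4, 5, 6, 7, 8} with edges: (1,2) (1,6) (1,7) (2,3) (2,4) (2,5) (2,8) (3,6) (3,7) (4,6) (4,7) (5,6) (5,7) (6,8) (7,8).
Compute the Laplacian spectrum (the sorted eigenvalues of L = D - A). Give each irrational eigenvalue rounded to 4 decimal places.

[0, 3, 3, 3, 3, 5, 5, 8]

With the vertex order [1, 2, 3, 4, 5, 6, 7, 8], the degrees are [3, 5, 3, 3, 3, 5, 5, 3], giving D = diag(3, 5, 3, 3, 3, 5, 5, 3) and L = D - A. Diagonalising L (or applying a numerical eigensolver to the 8x8 matrix) gives the spectrum above. The single zero eigenvalue shows the graph is connected. The largest eigenvalue, 8, is at most the vertex count 8.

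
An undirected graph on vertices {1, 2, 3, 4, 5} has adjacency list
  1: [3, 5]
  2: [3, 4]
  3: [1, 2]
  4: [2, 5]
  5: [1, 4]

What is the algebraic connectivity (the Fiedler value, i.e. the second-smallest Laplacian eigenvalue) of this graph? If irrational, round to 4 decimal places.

Reading degrees in the order [1, 2, 3, 4, 5] gives [2, 2, 2, 2, 2]; set D = diag(2, 2, 2, 2, 2) and form L = D - A. Computing the eigenvalues of L and sorting gives [0, 1.3820, 1.3820, 3.6180, 3.6180]. The Fiedler value lambda_2 = 1.3820 is strictly positive, so the graph is connected. By the matrix-tree theorem the graph has (1/5) * product of the nonzero eigenvalues = 5 spanning trees.

1.3820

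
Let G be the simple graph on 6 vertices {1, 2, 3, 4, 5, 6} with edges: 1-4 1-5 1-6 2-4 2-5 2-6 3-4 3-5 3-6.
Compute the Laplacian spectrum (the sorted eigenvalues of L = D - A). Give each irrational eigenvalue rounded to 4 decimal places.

Reading degrees in the order [1, 2, 3, 4, 5, 6] gives [3, 3, 3, 3, 3, 3]; set D = diag(3, 3, 3, 3, 3, 3) and form L = D - A. L is symmetric positive semidefinite, so every eigenvalue is real and nonnegative. The largest eigenvalue, 6, is at most the vertex count 6. The eigenvalues sum to 18, which equals trace(L) = 2|E|.

[0, 3, 3, 3, 3, 6]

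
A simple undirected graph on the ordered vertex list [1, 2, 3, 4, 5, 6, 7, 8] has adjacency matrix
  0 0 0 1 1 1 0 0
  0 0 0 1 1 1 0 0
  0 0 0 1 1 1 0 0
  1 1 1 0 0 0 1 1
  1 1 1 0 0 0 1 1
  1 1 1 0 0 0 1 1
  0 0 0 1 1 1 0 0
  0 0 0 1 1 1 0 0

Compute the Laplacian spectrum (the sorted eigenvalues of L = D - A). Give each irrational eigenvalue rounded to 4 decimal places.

[0, 3, 3, 3, 3, 5, 5, 8]

With the vertex order [1, 2, 3, 4, 5, 6, 7, 8], the degrees are [3, 3, 3, 5, 5, 5, 3, 3], giving D = diag(3, 3, 3, 5, 5, 5, 3, 3) and L = D - A. The multiplicity of 0 as a Laplacian eigenvalue equals the number of connected components. By the matrix-tree theorem the graph has (1/8) * product of the nonzero eigenvalues = 2025 spanning trees. The eigenvalues sum to 30, which equals trace(L) = 2|E|.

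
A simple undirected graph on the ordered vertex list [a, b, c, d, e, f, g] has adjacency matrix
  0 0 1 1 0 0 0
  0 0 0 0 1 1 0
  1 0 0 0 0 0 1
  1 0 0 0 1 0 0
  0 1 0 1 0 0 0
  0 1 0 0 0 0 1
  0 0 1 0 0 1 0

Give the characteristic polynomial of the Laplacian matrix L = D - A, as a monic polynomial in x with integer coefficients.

Each diagonal entry of L is the vertex degree and each off-diagonal entry is -1 where an edge is present, 0 otherwise; in the order [a, b, c, d, e, f, g] the diagonal is [2, 2, 2, 2, 2, 2, 2]. L has integer entries, so p(x) = det(xI - L) has integer coefficients. Expanding the determinant yields x^7 - 14x^6 + 77x^5 - 210x^4 + 294x^3 - 196x^2 + 49x. The constant term is 0 because L is singular (the all-ones vector lies in its kernel). By the matrix-tree theorem the graph has (1/7) * product of the nonzero eigenvalues = 7 spanning trees. The eigenvalues sum to 14, which equals trace(L) = 2|E|.

x^7 - 14x^6 + 77x^5 - 210x^4 + 294x^3 - 196x^2 + 49x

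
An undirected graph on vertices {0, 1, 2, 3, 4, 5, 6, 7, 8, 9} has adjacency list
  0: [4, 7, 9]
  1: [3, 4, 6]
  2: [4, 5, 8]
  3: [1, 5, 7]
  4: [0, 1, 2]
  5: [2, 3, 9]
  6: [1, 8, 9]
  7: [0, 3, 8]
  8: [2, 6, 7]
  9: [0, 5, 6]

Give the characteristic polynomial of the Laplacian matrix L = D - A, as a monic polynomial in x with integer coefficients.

x^10 - 30x^9 + 390x^8 - 2880x^7 + 13305x^6 - 39882x^5 + 77640x^4 - 94800x^3 + 66000x^2 - 20000x

Reading degrees in the order [0, 1, 2, 3, 4, 5, 6, 7, 8, 9] gives [3, 3, 3, 3, 3, 3, 3, 3, 3, 3]; set D = diag(3, 3, 3, 3, 3, 3, 3, 3, 3, 3) and form L = D - A. Computing det(xI - L) by cofactor expansion (or equivalently via sum-over-permutations) gives x^10 - 30x^9 + 390x^8 - 2880x^7 + 13305x^6 - 39882x^5 + 77640x^4 - 94800x^3 + 66000x^2 - 20000x. The constant term is 0 because L is singular (the all-ones vector lies in its kernel). By the matrix-tree theorem the graph has (1/10) * product of the nonzero eigenvalues = 2000 spanning trees.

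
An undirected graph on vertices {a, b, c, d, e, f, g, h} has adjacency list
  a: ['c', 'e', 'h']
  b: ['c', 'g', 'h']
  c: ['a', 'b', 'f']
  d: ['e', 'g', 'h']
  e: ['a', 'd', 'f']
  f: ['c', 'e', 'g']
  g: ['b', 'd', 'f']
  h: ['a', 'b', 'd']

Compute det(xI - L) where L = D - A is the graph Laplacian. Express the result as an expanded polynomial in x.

x^8 - 24x^7 + 240x^6 - 1296x^5 + 4080x^4 - 7488x^3 + 7424x^2 - 3072x

Each diagonal entry of L is the vertex degree and each off-diagonal entry is -1 where an edge is present, 0 otherwise; in the order [a, b, c, d, e, f, g, h] the diagonal is [3, 3, 3, 3, 3, 3, 3, 3]. The eigenvalues of L are [0, 2, 2, 2, 4, 4, 4, 6]; the characteristic polynomial is the product of (x - lambda_i), which multiplies out to x^8 - 24x^7 + 240x^6 - 1296x^5 + 4080x^4 - 7488x^3 + 7424x^2 - 3072x. The constant term is 0 because L is singular (the all-ones vector lies in its kernel).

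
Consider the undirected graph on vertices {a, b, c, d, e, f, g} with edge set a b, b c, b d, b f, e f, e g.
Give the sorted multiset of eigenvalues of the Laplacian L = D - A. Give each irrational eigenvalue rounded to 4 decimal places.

[0, 0.2955, 1, 1, 1.4911, 3.1169, 5.0965]

With the vertex order [a, b, c, d, e, f, g], the degrees are [1, 4, 1, 1, 2, 2, 1], giving D = diag(1, 4, 1, 1, 2, 2, 1) and L = D - A. Diagonalising L (or applying a numerical eigensolver to the 7x7 matrix) gives the spectrum above. The single zero eigenvalue shows the graph is connected.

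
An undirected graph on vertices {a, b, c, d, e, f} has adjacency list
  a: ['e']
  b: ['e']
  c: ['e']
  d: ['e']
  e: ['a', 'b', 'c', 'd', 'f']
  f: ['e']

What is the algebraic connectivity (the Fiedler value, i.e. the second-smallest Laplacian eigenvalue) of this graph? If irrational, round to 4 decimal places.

1

Each diagonal entry of L is the vertex degree and each off-diagonal entry is -1 where an edge is present, 0 otherwise; in the order [a, b, c, d, e, f] the diagonal is [1, 1, 1, 1, 5, 1]. Computing the eigenvalues of L and sorting gives [0, 1, 1, 1, 1, 6]. The Fiedler value lambda_2 = 1 is strictly positive, so the graph is connected. There is one zero in the spectrum, matching the 1 component. The eigenvalues sum to 10, which equals trace(L) = 2|E|.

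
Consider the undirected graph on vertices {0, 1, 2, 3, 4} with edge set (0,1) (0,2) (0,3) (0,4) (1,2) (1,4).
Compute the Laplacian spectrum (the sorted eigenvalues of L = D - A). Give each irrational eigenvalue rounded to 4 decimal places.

[0, 1, 2, 4, 5]

With the vertex order [0, 1, 2, 3, 4], the degrees are [4, 3, 2, 1, 2], giving D = diag(4, 3, 2, 1, 2) and L = D - A. Since every row of L sums to 0, the all-ones vector is in the kernel and 0 is an eigenvalue. By the matrix-tree theorem the graph has (1/5) * product of the nonzero eigenvalues = 8 spanning trees. The largest eigenvalue, 5, is at most the vertex count 5.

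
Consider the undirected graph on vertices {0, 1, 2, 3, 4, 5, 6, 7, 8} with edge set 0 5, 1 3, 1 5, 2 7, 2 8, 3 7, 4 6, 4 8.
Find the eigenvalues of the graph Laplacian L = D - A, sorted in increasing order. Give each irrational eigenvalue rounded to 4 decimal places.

Reading degrees in the order [0, 1, 2, 3, 4, 5, 6, 7, 8] gives [1, 2, 2, 2, 2, 2, 1, 2, 2]; set D = diag(1, 2, 2, 2, 2, 2, 1, 2, 2) and form L = D - A. Diagonalising L (or applying a numerical eigensolver to the 9x9 matrix) gives the spectrum above.

[0, 0.1206, 0.4679, 1, 1.6527, 2.3473, 3, 3.5321, 3.8794]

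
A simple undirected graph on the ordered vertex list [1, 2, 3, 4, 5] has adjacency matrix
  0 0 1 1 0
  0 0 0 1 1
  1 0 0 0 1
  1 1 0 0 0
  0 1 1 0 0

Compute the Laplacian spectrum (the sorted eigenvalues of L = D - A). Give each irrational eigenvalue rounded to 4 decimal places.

[0, 1.3820, 1.3820, 3.6180, 3.6180]

Reading degrees in the order [1, 2, 3, 4, 5] gives [2, 2, 2, 2, 2]; set D = diag(2, 2, 2, 2, 2) and form L = D - A. L is symmetric positive semidefinite, so every eigenvalue is real and nonnegative. The single zero eigenvalue shows the graph is connected. By the matrix-tree theorem the graph has (1/5) * product of the nonzero eigenvalues = 5 spanning trees.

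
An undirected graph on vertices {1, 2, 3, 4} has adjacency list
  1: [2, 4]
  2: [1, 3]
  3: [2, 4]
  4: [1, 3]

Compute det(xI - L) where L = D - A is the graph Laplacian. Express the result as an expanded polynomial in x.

With the vertex order [1, 2, 3, 4], the degrees are [2, 2, 2, 2], giving D = diag(2, 2, 2, 2) and L = D - A. The eigenvalues of L are [0, 2, 2, 4]; the characteristic polynomial is the product of (x - lambda_i), which multiplies out to x^4 - 8x^3 + 20x^2 - 16x. The coefficient of x^3 equals -trace(L) = -8, matching the sum of degrees.

x^4 - 8x^3 + 20x^2 - 16x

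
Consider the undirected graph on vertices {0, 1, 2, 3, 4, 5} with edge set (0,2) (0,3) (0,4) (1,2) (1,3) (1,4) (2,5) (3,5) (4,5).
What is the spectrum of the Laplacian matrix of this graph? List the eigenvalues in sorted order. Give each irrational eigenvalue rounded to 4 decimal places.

[0, 3, 3, 3, 3, 6]

Reading degrees in the order [0, 1, 2, 3, 4, 5] gives [3, 3, 3, 3, 3, 3]; set D = diag(3, 3, 3, 3, 3, 3) and form L = D - A. Since every row of L sums to 0, the all-ones vector is in the kernel and 0 is an eigenvalue. There is one zero in the spectrum, matching the 1 component.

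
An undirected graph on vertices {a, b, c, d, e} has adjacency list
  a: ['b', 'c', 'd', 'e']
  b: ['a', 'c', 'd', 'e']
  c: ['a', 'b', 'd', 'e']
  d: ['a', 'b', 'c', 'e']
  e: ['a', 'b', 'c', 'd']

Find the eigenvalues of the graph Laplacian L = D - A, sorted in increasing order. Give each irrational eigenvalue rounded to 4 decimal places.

[0, 5, 5, 5, 5]

With the vertex order [a, b, c, d, e], the degrees are [4, 4, 4, 4, 4], giving D = diag(4, 4, 4, 4, 4) and L = D - A. The multiplicity of 0 as a Laplacian eigenvalue equals the number of connected components. The eigenvalues sum to 20, which equals trace(L) = 2|E|.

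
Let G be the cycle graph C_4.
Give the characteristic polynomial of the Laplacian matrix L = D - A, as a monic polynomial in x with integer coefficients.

The graph has 4 vertices and degree multiset [2, 2, 2, 2]; D is the diagonal matrix of degrees and L = D - A. The eigenvalues of L are [0, 2, 2, 4]; the characteristic polynomial is the product of (x - lambda_i), which multiplies out to x^4 - 8x^3 + 20x^2 - 16x. The constant term is 0 because L is singular (the all-ones vector lies in its kernel). The eigenvalues sum to 8, which equals trace(L) = 2|E|.

x^4 - 8x^3 + 20x^2 - 16x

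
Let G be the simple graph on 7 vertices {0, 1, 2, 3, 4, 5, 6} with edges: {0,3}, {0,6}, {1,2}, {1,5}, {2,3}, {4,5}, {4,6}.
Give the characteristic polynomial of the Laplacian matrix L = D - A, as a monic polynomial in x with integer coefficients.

x^7 - 14x^6 + 77x^5 - 210x^4 + 294x^3 - 196x^2 + 49x

Each diagonal entry of L is the vertex degree and each off-diagonal entry is -1 where an edge is present, 0 otherwise; in the order [0, 1, 2, 3, 4, 5, 6] the diagonal is [2, 2, 2, 2, 2, 2, 2]. Computing det(xI - L) by cofactor expansion (or equivalently via sum-over-permutations) gives x^7 - 14x^6 + 77x^5 - 210x^4 + 294x^3 - 196x^2 + 49x. Since p(0) = det(-L) = 0, x divides p(x). The eigenvalues sum to 14, which equals trace(L) = 2|E|. By the matrix-tree theorem the graph has (1/7) * product of the nonzero eigenvalues = 7 spanning trees.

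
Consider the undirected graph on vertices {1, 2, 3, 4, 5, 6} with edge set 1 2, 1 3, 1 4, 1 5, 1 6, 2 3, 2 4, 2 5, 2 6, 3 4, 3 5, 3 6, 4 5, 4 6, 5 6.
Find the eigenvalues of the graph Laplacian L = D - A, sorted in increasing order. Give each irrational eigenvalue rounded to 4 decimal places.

[0, 6, 6, 6, 6, 6]

Each diagonal entry of L is the vertex degree and each off-diagonal entry is -1 where an edge is present, 0 otherwise; in the order [1, 2, 3, 4, 5, 6] the diagonal is [5, 5, 5, 5, 5, 5]. L is symmetric positive semidefinite, so every eigenvalue is real and nonnegative. There is one zero in the spectrum, matching the 1 component.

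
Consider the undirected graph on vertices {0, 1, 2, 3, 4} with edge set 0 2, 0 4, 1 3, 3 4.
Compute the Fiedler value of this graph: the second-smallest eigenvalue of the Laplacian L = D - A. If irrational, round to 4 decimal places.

Reading degrees in the order [0, 1, 2, 3, 4] gives [2, 1, 1, 2, 2]; set D = diag(2, 1, 1, 2, 2) and form L = D - A. Computing the eigenvalues of L and sorting gives [0, 0.3820, 1.3820, 2.6180, 3.6180]. The Fiedler value lambda_2 = 0.3820 is strictly positive, so the graph is connected. The eigenvalues sum to 8, which equals trace(L) = 2|E|.

0.3820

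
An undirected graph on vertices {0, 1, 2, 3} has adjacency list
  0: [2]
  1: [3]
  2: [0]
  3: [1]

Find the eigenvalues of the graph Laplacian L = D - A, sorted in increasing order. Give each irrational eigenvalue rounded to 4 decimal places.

Each diagonal entry of L is the vertex degree and each off-diagonal entry is -1 where an edge is present, 0 otherwise; in the order [0, 1, 2, 3] the diagonal is [1, 1, 1, 1]. The multiplicity of 0 as a Laplacian eigenvalue equals the number of connected components. The 2 zero eigenvalues correspond to the 2 connected components.

[0, 0, 2, 2]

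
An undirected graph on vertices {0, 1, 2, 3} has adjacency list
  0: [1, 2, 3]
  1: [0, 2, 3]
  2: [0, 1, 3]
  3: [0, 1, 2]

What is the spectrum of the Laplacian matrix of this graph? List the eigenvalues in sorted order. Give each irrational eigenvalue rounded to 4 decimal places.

With the vertex order [0, 1, 2, 3], the degrees are [3, 3, 3, 3], giving D = diag(3, 3, 3, 3) and L = D - A. L is symmetric positive semidefinite, so every eigenvalue is real and nonnegative.

[0, 4, 4, 4]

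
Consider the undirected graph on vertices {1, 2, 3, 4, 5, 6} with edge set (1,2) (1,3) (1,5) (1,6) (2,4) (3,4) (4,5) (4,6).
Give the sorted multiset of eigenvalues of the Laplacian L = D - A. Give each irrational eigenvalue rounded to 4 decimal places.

[0, 2, 2, 2, 4, 6]

With the vertex order [1, 2, 3, 4, 5, 6], the degrees are [4, 2, 2, 4, 2, 2], giving D = diag(4, 2, 2, 4, 2, 2) and L = D - A. Since every row of L sums to 0, the all-ones vector is in the kernel and 0 is an eigenvalue. The largest eigenvalue, 6, is at most the vertex count 6.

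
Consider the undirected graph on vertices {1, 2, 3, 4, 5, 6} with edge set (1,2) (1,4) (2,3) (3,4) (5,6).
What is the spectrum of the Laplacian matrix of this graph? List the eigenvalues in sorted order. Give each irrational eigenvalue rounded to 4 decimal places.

[0, 0, 2, 2, 2, 4]

With the vertex order [1, 2, 3, 4, 5, 6], the degrees are [2, 2, 2, 2, 1, 1], giving D = diag(2, 2, 2, 2, 1, 1) and L = D - A. Diagonalising L (or applying a numerical eigensolver to the 6x6 matrix) gives the spectrum above. The 2 zero eigenvalues correspond to the 2 connected components. The largest eigenvalue, 4, is at most the vertex count 6. There are 2 zeros in the spectrum, matching the 2 components.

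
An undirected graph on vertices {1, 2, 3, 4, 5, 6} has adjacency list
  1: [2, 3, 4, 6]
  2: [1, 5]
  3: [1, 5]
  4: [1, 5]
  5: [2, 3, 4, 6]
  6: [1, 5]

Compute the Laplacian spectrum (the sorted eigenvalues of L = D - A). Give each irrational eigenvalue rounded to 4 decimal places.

[0, 2, 2, 2, 4, 6]

Reading degrees in the order [1, 2, 3, 4, 5, 6] gives [4, 2, 2, 2, 4, 2]; set D = diag(4, 2, 2, 2, 4, 2) and form L = D - A. The multiplicity of 0 as a Laplacian eigenvalue equals the number of connected components. The largest eigenvalue, 6, is at most the vertex count 6. The eigenvalues sum to 16, which equals trace(L) = 2|E|.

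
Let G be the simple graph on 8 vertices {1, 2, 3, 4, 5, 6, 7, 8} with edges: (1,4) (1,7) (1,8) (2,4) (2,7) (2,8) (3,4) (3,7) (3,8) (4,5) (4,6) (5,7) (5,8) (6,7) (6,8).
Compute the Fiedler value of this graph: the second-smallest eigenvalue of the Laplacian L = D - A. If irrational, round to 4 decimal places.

Reading degrees in the order [1, 2, 3, 4, 5, 6, 7, 8] gives [3, 3, 3, 5, 3, 3, 5, 5]; set D = diag(3, 3, 3, 5, 3, 3, 5, 5) and form L = D - A. Computing the eigenvalues of L and sorting gives [0, 3, 3, 3, 3, 5, 5, 8]. The Fiedler value lambda_2 = 3 is strictly positive, so the graph is connected. There is one zero in the spectrum, matching the 1 component.

3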